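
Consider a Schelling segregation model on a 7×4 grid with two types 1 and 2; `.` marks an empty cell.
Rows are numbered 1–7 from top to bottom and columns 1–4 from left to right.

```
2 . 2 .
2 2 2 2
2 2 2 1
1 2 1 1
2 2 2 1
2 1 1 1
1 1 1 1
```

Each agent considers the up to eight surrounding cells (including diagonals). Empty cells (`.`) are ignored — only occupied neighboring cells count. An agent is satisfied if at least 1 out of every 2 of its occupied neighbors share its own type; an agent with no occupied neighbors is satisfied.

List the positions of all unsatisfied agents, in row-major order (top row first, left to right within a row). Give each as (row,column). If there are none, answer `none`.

(3,4), (4,1), (4,3), (5,3), (6,1)

Row 1: (1,1)2 2/2 ok · (1,3)2 3/3 ok
Row 2: (2,1)2 4/4 ok · (2,2)2 7/7 ok · (2,3)2 5/6 ok · (2,4)2 3/4 ok
Row 3: (3,1)2 4/5 ok · (3,2)2 6/8 ok · (3,3)2 5/8 ok · (3,4)1 2/5 unhappy
Row 4: (4,1)1 0/5 unhappy · (4,2)2 6/8 ok · (4,3)1 3/8 unhappy · (4,4)1 3/5 ok
Row 5: (5,1)2 3/5 ok · (5,2)2 4/8 ok · (5,3)2 2/8 unhappy · (5,4)1 4/5 ok
Row 6: (6,1)2 2/5 unhappy · (6,2)1 4/8 ok · (6,3)1 6/8 ok · (6,4)1 4/5 ok
Row 7: (7,1)1 2/3 ok · (7,2)1 4/5 ok · (7,3)1 5/5 ok · (7,4)1 3/3 ok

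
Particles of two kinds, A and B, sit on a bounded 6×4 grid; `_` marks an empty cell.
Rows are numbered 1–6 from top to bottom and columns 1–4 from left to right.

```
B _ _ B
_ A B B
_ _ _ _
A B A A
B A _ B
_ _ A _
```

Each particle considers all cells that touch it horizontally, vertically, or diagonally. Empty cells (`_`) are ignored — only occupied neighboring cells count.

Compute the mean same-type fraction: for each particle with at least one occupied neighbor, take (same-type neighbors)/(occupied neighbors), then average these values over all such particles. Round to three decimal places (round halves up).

(1,1)B 0/1
(1,4)B 2/2
(2,2)A 0/2
(2,3)B 2/3
(2,4)B 2/2
(4,1)A 1/3
(4,2)B 1/4
(4,3)A 2/4
(4,4)A 1/2
(5,1)B 1/3
(5,2)A 3/5
(5,4)B 0/3
(6,3)A 1/2
Sum over 13 particles: 0/1 + 2/2 + 0/2 + 2/3 + 2/2 + 1/3 + 1/4 + 2/4 + 1/2 + 1/3 + 3/5 + 0/3 + 1/2 = 341/60; mean = 341/60 ÷ 13 = 341/780 = 0.437179… → 0.437.

0.437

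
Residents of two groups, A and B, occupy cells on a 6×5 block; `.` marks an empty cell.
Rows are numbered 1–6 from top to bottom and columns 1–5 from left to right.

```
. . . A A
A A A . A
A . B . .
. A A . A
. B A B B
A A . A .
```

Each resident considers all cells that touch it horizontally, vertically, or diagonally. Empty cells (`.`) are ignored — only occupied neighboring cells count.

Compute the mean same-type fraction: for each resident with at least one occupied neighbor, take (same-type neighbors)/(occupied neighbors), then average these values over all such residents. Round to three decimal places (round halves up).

0.562

(1,4)A 3/3
(1,5)A 2/2
(2,1)A 2/2
(2,2)A 3/4
(2,3)A 2/3
(2,5)A 2/2
(3,1)A 3/3
(3,3)B 0/4
(4,2)A 3/5
(4,3)A 2/5
(4,5)A 0/2
(5,2)B 0/5
(5,3)A 4/6
(5,4)B 1/5
(5,5)B 1/3
(6,1)A 1/2
(6,2)A 2/3
(6,4)A 1/3
Sum over 18 residents: 3/3 + 2/2 + 2/2 + 3/4 + 2/3 + 2/2 + 3/3 + 0/4 + 3/5 + 2/5 + 0/2 + 0/5 + 4/6 + 1/5 + 1/3 + 1/2 + 2/3 + 1/3 = 607/60; mean = 607/60 ÷ 18 = 607/1080 = 0.562037… → 0.562.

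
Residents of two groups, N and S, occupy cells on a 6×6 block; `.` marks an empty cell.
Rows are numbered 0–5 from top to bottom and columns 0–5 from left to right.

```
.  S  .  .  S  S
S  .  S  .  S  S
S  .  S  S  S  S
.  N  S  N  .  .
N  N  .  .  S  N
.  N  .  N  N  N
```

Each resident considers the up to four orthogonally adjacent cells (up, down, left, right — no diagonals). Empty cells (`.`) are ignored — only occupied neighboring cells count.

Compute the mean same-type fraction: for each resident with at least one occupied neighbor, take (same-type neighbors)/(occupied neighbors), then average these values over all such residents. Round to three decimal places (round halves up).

Row 0: (0,1)S — no occupied neighbors · (0,4)S 2/2 · (0,5)S 2/2
Row 1: (1,0)S 1/1 · (1,2)S 1/1 · (1,4)S 3/3 · (1,5)S 3/3
Row 2: (2,0)S 1/1 · (2,2)S 3/3 · (2,3)S 2/3 · (2,4)S 3/3 · (2,5)S 2/2
Row 3: (3,1)N 1/2 · (3,2)S 1/3 · (3,3)N 0/2
Row 4: (4,0)N 1/1 · (4,1)N 3/3 · (4,4)S 0/2 · (4,5)N 1/2
Row 5: (5,1)N 1/1 · (5,3)N 1/1 · (5,4)N 2/3 · (5,5)N 2/2
Sum over 22 residents: 2/2 + 2/2 + 1/1 + 1/1 + 3/3 + 3/3 + 1/1 + 3/3 + 2/3 + 3/3 + 2/2 + 1/2 + 1/3 + 0/2 + 1/1 + 3/3 + 0/2 + 1/2 + 1/1 + 1/1 + 2/3 + 2/2 = 53/3; mean = 53/3 ÷ 22 = 53/66 = 0.803030… → 0.803.

0.803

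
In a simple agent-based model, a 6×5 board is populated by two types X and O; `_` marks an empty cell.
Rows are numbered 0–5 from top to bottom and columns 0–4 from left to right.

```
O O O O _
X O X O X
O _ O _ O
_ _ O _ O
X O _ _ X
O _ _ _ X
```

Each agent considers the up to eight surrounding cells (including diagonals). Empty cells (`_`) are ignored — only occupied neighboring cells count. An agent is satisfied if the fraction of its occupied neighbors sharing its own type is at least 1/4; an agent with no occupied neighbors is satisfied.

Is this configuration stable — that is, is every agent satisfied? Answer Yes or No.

No

Row 0: (0,0)O 2/3 ok · (0,1)O 3/5 ok · (0,2)O 4/5 ok · (0,3)O 2/4 ok
Row 1: (1,0)X 0/4 unhappy · (1,1)O 5/7 ok · (1,2)X 0/6 unhappy · (1,3)O 4/6 ok · (1,4)X 0/3 unhappy
Row 2: (2,0)O 1/2 ok · (2,2)O 3/4 ok · (2,4)O 2/3 ok
Row 3: (3,2)O 2/2 ok · (3,4)O 1/2 ok
Row 4: (4,0)X 0/2 unhappy · (4,1)O 2/3 ok · (4,4)X 1/2 ok
Row 5: (5,0)O 1/2 ok · (5,4)X 1/1 ok
For instance (1,0) has only 0/4 same-type neighbors, below 1/4.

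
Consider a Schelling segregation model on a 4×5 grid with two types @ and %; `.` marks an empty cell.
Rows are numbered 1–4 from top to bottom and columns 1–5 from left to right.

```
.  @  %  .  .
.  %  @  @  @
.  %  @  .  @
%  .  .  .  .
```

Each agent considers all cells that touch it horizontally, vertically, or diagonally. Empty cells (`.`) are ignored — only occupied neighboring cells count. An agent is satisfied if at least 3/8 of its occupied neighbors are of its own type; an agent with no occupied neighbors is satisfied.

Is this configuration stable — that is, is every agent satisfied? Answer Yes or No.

(1,2)@ 1/3 unhappy
(1,3)% 1/4 unhappy
(2,2)% 2/5 ok
(2,3)@ 3/6 ok
(2,4)@ 4/5 ok
(2,5)@ 2/2 ok
(3,2)% 2/4 ok
(3,3)@ 2/4 ok
(3,5)@ 2/2 ok
(4,1)% 1/1 ok
For instance (1,2) has only 1/3 same-type neighbors, below 3/8.

No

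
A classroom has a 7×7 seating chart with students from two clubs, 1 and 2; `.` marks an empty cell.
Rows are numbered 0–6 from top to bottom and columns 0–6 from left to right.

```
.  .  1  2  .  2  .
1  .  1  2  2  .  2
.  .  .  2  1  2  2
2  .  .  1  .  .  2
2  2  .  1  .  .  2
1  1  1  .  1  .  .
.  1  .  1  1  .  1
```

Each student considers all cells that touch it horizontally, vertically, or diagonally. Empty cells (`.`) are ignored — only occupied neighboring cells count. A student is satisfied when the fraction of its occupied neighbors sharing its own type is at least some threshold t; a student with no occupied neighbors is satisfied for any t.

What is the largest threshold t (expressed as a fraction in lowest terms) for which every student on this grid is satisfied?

1/5

(0,2)1 1/3
(0,3)2 2/4
(0,5)2 2/2
(1,0)1 — no occupied neighbors
(1,2)1 1/4
(1,3)2 3/6
(1,4)2 5/6
(1,6)2 3/3
(2,3)2 2/5
(2,4)1 1/5
(2,5)2 4/5
(2,6)2 3/3
(3,0)2 2/2
(3,3)1 2/3
(3,6)2 3/3
(4,0)2 2/4
(4,1)2 2/5
(4,3)1 3/3
(4,6)2 1/1
(5,0)1 2/4
(5,1)1 3/5
(5,2)1 4/5
(5,4)1 3/3
(6,1)1 3/3
(6,3)1 3/3
(6,4)1 2/2
(6,6)1 — no occupied neighbors
The smallest same-type fraction is 1/5 at (2,4), which reduces to 1/5. Any threshold above that leaves this student unsatisfied.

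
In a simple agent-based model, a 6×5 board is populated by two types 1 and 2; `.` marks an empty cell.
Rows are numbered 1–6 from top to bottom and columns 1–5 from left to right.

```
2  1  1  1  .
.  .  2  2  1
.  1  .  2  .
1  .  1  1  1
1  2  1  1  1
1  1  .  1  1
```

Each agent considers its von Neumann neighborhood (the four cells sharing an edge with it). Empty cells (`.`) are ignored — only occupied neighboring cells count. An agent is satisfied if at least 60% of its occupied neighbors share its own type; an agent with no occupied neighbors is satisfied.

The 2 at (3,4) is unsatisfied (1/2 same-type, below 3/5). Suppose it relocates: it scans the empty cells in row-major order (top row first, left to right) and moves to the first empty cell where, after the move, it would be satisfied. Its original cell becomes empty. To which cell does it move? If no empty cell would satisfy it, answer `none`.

(2,1)

Vacating (3,4). Empty cells in order:
  (1,5): 0/2 same-type → still unsatisfied.
  (2,1): 1/1 same-type → satisfied — stop here.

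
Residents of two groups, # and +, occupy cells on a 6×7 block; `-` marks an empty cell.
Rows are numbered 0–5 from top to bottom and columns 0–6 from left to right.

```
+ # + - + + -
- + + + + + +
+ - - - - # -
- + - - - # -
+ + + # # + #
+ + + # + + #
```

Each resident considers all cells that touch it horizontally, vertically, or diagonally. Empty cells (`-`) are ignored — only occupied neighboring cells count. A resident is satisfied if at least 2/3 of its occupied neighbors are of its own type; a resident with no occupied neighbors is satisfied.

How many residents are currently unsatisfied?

Row 0: (0,0)+ 1/2 ✗ · (0,1)# 0/4 ✗ · (0,2)+ 3/4 ✓ · (0,4)+ 4/4 ✓ · (0,5)+ 4/4 ✓
Row 1: (1,1)+ 4/5 ✓ · (1,2)+ 3/4 ✓ · (1,3)+ 4/4 ✓ · (1,4)+ 4/5 ✓ · (1,5)+ 4/5 ✓ · (1,6)+ 2/3 ✓
Row 2: (2,0)+ 2/2 ✓ · (2,5)# 1/4 ✗
Row 3: (3,1)+ 4/4 ✓ · (3,5)# 3/4 ✓
Row 4: (4,0)+ 4/4 ✓ · (4,1)+ 6/6 ✓ · (4,2)+ 4/6 ✓ · (4,3)# 2/5 ✗ · (4,4)# 3/6 ✗ · (4,5)+ 2/6 ✗ · (4,6)# 2/4 ✗
Row 5: (5,0)+ 3/3 ✓ · (5,1)+ 5/5 ✓ · (5,2)+ 3/5 ✗ · (5,3)# 2/5 ✗ · (5,4)+ 2/5 ✗ · (5,5)+ 2/5 ✗ · (5,6)# 1/3 ✗
Unsatisfied: (0,0), (0,1), (2,5), (4,3), (4,4), (4,5), (4,6), (5,2), (5,3), (5,4), (5,5), (5,6) — 12 in total.

12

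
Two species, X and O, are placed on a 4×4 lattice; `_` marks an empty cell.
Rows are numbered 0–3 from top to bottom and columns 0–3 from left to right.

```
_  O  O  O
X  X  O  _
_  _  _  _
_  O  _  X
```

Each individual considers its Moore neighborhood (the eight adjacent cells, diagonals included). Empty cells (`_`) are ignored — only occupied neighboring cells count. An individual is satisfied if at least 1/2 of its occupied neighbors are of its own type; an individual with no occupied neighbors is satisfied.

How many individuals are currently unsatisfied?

1

(0,1)O 2/4 ✓
(0,2)O 3/4 ✓
(0,3)O 2/2 ✓
(1,0)X 1/2 ✓
(1,1)X 1/4 ✗
(1,2)O 3/4 ✓
(3,1)O 0/0 ✓
(3,3)X 0/0 ✓
Unsatisfied: (1,1) — 1 in total.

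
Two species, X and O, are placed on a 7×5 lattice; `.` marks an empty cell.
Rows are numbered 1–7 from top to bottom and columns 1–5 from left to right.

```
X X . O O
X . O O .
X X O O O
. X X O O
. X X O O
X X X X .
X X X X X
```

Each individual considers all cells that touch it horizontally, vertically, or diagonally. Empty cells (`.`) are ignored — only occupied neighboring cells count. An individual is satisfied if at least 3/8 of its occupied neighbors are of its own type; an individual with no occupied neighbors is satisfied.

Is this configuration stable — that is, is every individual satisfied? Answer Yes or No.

Row 1: (1,1)X 2/2 satisfied · (1,2)X 2/3 satisfied · (1,4)O 3/3 satisfied · (1,5)O 2/2 satisfied
Row 2: (2,1)X 4/4 satisfied · (2,3)O 4/6 satisfied · (2,4)O 6/6 satisfied
Row 3: (3,1)X 3/3 satisfied · (3,2)X 4/6 satisfied · (3,3)O 4/7 satisfied · (3,4)O 6/7 satisfied · (3,5)O 4/4 satisfied
Row 4: (4,2)X 5/6 satisfied · (4,3)X 4/8 satisfied · (4,4)O 6/8 satisfied · (4,5)O 5/5 satisfied
Row 5: (5,2)X 6/6 satisfied · (5,3)X 6/8 satisfied · (5,4)O 3/7 satisfied · (5,5)O 3/4 satisfied
Row 6: (6,1)X 4/4 satisfied · (6,2)X 7/7 satisfied · (6,3)X 7/8 satisfied · (6,4)X 5/7 satisfied
Row 7: (7,1)X 3/3 satisfied · (7,2)X 5/5 satisfied · (7,3)X 5/5 satisfied · (7,4)X 4/4 satisfied · (7,5)X 2/2 satisfied
All meet the threshold, so the configuration is stable.

Yes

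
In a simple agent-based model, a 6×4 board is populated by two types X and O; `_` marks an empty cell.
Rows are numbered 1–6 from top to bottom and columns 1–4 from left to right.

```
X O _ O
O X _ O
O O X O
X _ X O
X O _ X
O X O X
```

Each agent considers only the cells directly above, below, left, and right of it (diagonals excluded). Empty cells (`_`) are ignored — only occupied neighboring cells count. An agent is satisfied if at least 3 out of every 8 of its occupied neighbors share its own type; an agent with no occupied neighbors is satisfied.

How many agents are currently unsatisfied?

12

(1,1)X 0/2 not
(1,2)O 0/2 not
(1,4)O 1/1 satisfied
(2,1)O 1/3 not
(2,2)X 0/3 not
(2,4)O 2/2 satisfied
(3,1)O 2/3 satisfied
(3,2)O 1/3 not
(3,3)X 1/3 not
(3,4)O 2/3 satisfied
(4,1)X 1/2 satisfied
(4,3)X 1/2 satisfied
(4,4)O 1/3 not
(5,1)X 1/3 not
(5,2)O 0/2 not
(5,4)X 1/2 satisfied
(6,1)O 0/2 not
(6,2)X 0/3 not
(6,3)O 0/2 not
(6,4)X 1/2 satisfied
Unsatisfied: (1,1), (1,2), (2,1), (2,2), (3,2), (3,3), (4,4), (5,1), (5,2), (6,1), (6,2), (6,3) — 12 in total.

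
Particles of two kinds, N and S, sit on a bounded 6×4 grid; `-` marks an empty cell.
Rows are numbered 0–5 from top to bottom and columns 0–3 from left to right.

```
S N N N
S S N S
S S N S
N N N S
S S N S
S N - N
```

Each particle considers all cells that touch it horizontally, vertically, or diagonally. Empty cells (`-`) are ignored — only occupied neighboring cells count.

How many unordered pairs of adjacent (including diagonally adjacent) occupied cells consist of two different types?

35

Scan each occupied cell's neighbors to the right and below (and the two forward diagonals) so each pair is counted once.
Row 0: S(0,0)–N(0,1)≠ S(0,0)–S(1,0)= S(0,0)–S(1,1)= N(0,1)–N(0,2)= N(0,1)–S(1,1)≠ N(0,1)–N(1,2)= N(0,1)–S(1,0)≠ N(0,2)–N(0,3)= N(0,2)–N(1,2)= N(0,2)–S(1,3)≠ N(0,2)–S(1,1)≠ N(0,3)–S(1,3)≠ N(0,3)–N(1,2)=  → 6/13 unlike.
Row 1: S(1,0)–S(1,1)= S(1,0)–S(2,0)= S(1,0)–S(2,1)= S(1,1)–N(1,2)≠ S(1,1)–S(2,1)= S(1,1)–N(2,2)≠ S(1,1)–S(2,0)= N(1,2)–S(1,3)≠ N(1,2)–N(2,2)= N(1,2)–S(2,3)≠ N(1,2)–S(2,1)≠ S(1,3)–S(2,3)= S(1,3)–N(2,2)≠  → 6/13 unlike.
Row 2: S(2,0)–S(2,1)= S(2,0)–N(3,0)≠ S(2,0)–N(3,1)≠ S(2,1)–N(2,2)≠ S(2,1)–N(3,1)≠ S(2,1)–N(3,2)≠ S(2,1)–N(3,0)≠ N(2,2)–S(2,3)≠ N(2,2)–N(3,2)= N(2,2)–S(3,3)≠ N(2,2)–N(3,1)= S(2,3)–S(3,3)= S(2,3)–N(3,2)≠  → 9/13 unlike.
Row 3: N(3,0)–N(3,1)= N(3,0)–S(4,0)≠ N(3,0)–S(4,1)≠ N(3,1)–N(3,2)= N(3,1)–S(4,1)≠ N(3,1)–N(4,2)= N(3,1)–S(4,0)≠ N(3,2)–S(3,3)≠ N(3,2)–N(4,2)= N(3,2)–S(4,3)≠ N(3,2)–S(4,1)≠ S(3,3)–S(4,3)= S(3,3)–N(4,2)≠  → 8/13 unlike.
Row 4: S(4,0)–S(4,1)= S(4,0)–S(5,0)= S(4,0)–N(5,1)≠ S(4,1)–N(4,2)≠ S(4,1)–N(5,1)≠ S(4,1)–S(5,0)= N(4,2)–S(4,3)≠ N(4,2)–N(5,3)= N(4,2)–N(5,1)= S(4,3)–N(5,3)≠  → 5/10 unlike.
Row 5: S(5,0)–N(5,1)≠  → 1/1 unlike.
Total adjacent occupied pairs: 63; unlike-type pairs: 35.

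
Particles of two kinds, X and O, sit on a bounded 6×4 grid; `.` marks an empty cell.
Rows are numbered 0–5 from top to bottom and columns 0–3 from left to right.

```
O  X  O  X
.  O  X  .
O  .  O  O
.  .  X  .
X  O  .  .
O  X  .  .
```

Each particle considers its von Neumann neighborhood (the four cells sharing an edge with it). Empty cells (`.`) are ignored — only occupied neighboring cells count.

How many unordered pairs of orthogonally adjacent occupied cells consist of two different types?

12

Scan each occupied cell's neighbors to the right and below so each pair is counted once.
From row 0: 5 unlike of 5 pairs (running 5/5).
From row 1: 2 unlike of 2 pairs (running 7/7).
From row 2: 1 unlike of 2 pairs (running 8/9).
From row 4: 3 unlike of 3 pairs (running 11/12).
From row 5: 1 unlike of 1 pairs (running 12/13).
Total adjacent occupied pairs: 13; unlike-type pairs: 12.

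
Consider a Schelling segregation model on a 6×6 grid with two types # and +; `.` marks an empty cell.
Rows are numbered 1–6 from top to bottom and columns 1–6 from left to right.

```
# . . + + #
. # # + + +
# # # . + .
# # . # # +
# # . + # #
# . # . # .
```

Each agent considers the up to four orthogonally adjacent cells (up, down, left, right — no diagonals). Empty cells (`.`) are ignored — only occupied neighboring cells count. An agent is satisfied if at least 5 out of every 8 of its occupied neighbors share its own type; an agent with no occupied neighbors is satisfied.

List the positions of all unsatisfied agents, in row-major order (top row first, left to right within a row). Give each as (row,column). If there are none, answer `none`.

(1,1)# 0/0 satisfied
(1,4)+ 2/2 satisfied
(1,5)+ 2/3 satisfied
(1,6)# 0/2 not
(2,2)# 2/2 satisfied
(2,3)# 2/3 satisfied
(2,4)+ 2/3 satisfied
(2,5)+ 4/4 satisfied
(2,6)+ 1/2 not
(3,1)# 2/2 satisfied
(3,2)# 4/4 satisfied
(3,3)# 2/2 satisfied
(3,5)+ 1/2 not
(4,1)# 3/3 satisfied
(4,2)# 3/3 satisfied
(4,4)# 1/2 not
(4,5)# 2/4 not
(4,6)+ 0/2 not
(5,1)# 3/3 satisfied
(5,2)# 2/2 satisfied
(5,4)+ 0/2 not
(5,5)# 3/4 satisfied
(5,6)# 1/2 not
(6,1)# 1/1 satisfied
(6,3)# 0/0 satisfied
(6,5)# 1/1 satisfied

(1,6), (2,6), (3,5), (4,4), (4,5), (4,6), (5,4), (5,6)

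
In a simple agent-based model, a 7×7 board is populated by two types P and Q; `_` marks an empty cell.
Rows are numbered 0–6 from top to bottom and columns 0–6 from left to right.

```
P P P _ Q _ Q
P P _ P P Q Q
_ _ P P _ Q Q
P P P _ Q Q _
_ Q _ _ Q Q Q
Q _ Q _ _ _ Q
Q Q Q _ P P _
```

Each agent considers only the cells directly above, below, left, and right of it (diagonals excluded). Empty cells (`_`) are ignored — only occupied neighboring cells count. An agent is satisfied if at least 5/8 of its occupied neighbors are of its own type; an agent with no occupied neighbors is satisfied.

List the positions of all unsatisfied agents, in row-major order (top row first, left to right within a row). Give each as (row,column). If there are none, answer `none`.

Row 0: (0,0)P 2/2 satisfied · (0,1)P 3/3 satisfied · (0,2)P 1/1 satisfied · (0,4)Q 0/1 not · (0,6)Q 1/1 satisfied
Row 1: (1,0)P 2/2 satisfied · (1,1)P 2/2 satisfied · (1,3)P 2/2 satisfied · (1,4)P 1/3 not · (1,5)Q 2/3 satisfied · (1,6)Q 3/3 satisfied
Row 2: (2,2)P 2/2 satisfied · (2,3)P 2/2 satisfied · (2,5)Q 3/3 satisfied · (2,6)Q 2/2 satisfied
Row 3: (3,0)P 1/1 satisfied · (3,1)P 2/3 satisfied · (3,2)P 2/2 satisfied · (3,4)Q 2/2 satisfied · (3,5)Q 3/3 satisfied
Row 4: (4,1)Q 0/1 not · (4,4)Q 2/2 satisfied · (4,5)Q 3/3 satisfied · (4,6)Q 2/2 satisfied
Row 5: (5,0)Q 1/1 satisfied · (5,2)Q 1/1 satisfied · (5,6)Q 1/1 satisfied
Row 6: (6,0)Q 2/2 satisfied · (6,1)Q 2/2 satisfied · (6,2)Q 2/2 satisfied · (6,4)P 1/1 satisfied · (6,5)P 1/1 satisfied

(0,4), (1,4), (4,1)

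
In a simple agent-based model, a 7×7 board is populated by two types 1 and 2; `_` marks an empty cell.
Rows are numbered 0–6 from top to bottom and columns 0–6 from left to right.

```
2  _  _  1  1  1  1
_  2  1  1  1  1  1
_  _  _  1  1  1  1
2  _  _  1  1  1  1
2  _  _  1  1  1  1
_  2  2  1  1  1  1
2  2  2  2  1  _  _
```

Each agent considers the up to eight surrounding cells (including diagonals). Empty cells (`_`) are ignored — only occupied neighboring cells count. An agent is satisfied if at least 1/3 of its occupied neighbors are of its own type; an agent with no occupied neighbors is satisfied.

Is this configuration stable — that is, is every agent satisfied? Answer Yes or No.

Row 0: (0,0)2 1/1 ✓ · (0,3)1 4/4 ✓ · (0,4)1 5/5 ✓ · (0,5)1 5/5 ✓ · (0,6)1 3/3 ✓
Row 1: (1,1)2 1/2 ✓ · (1,2)1 3/4 ✓ · (1,3)1 6/6 ✓ · (1,4)1 8/8 ✓ · (1,5)1 8/8 ✓ · (1,6)1 5/5 ✓
Row 2: (2,3)1 6/6 ✓ · (2,4)1 8/8 ✓ · (2,5)1 8/8 ✓ · (2,6)1 5/5 ✓
Row 3: (3,0)2 1/1 ✓ · (3,3)1 5/5 ✓ · (3,4)1 8/8 ✓ · (3,5)1 8/8 ✓ · (3,6)1 5/5 ✓
Row 4: (4,0)2 2/2 ✓ · (4,3)1 5/6 ✓ · (4,4)1 8/8 ✓ · (4,5)1 8/8 ✓ · (4,6)1 5/5 ✓
Row 5: (5,1)2 5/5 ✓ · (5,2)2 4/6 ✓ · (5,3)1 4/7 ✓ · (5,4)1 6/7 ✓ · (5,5)1 6/6 ✓ · (5,6)1 3/3 ✓
Row 6: (6,0)2 2/2 ✓ · (6,1)2 4/4 ✓ · (6,2)2 4/5 ✓ · (6,3)2 2/5 ✓ · (6,4)1 3/4 ✓
All meet the threshold, so the configuration is stable.

Yes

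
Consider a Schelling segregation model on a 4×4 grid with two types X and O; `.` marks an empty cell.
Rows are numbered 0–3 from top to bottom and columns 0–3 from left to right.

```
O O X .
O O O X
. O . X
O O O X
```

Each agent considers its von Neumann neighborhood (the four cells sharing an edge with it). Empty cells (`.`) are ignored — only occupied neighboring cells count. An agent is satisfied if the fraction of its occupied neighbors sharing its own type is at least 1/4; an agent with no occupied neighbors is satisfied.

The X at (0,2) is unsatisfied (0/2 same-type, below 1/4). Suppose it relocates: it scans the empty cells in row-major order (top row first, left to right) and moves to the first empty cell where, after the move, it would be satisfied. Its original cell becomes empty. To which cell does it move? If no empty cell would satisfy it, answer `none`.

Vacating (0,2). Empty cells in order:
  (0,3): 1/1 same-type → satisfied — stop here.

(0,3)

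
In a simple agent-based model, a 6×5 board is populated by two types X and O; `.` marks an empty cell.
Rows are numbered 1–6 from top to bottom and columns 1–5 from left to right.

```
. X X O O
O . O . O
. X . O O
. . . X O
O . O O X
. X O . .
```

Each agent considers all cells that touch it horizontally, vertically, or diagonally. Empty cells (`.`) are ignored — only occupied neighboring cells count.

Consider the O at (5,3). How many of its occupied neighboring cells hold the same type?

2

Occupied neighbors of (5,3): (4,4)=X, (5,4)=O, (6,2)=X, (6,3)=O.
Same type (O): 2 of 4.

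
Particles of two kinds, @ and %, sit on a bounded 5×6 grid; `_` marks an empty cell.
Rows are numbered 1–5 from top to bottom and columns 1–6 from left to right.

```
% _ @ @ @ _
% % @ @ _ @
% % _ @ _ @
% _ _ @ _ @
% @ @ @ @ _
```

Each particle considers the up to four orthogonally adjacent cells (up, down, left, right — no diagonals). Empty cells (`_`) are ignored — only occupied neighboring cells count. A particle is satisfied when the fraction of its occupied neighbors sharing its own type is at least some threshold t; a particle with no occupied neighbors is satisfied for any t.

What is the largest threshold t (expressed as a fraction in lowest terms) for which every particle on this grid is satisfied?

Row 1: (1,1)% 1/1 · (1,3)@ 2/2 · (1,4)@ 3/3 · (1,5)@ 1/1
Row 2: (2,1)% 3/3 · (2,2)% 2/3 · (2,3)@ 2/3 · (2,4)@ 3/3 · (2,6)@ 1/1
Row 3: (3,1)% 3/3 · (3,2)% 2/2 · (3,4)@ 2/2 · (3,6)@ 2/2
Row 4: (4,1)% 2/2 · (4,4)@ 2/2 · (4,6)@ 1/1
Row 5: (5,1)% 1/2 · (5,2)@ 1/2 · (5,3)@ 2/2 · (5,4)@ 3/3 · (5,5)@ 1/1
The smallest same-type fraction is 1/2 at (5,1), which reduces to 1/2. Any threshold above that leaves this particle unsatisfied.

1/2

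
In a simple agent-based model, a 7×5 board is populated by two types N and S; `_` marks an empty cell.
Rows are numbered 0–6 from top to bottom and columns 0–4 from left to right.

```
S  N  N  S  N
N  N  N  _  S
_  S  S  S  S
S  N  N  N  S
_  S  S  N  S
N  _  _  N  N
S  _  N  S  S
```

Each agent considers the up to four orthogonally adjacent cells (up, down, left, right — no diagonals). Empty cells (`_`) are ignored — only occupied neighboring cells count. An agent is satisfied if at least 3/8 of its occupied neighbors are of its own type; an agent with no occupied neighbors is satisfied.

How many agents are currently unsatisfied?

Row 0: (0,0)S 0/2 ✗ · (0,1)N 2/3 ✓ · (0,2)N 2/3 ✓ · (0,3)S 0/2 ✗ · (0,4)N 0/2 ✗
Row 1: (1,0)N 1/2 ✓ · (1,1)N 3/4 ✓ · (1,2)N 2/3 ✓ · (1,4)S 1/2 ✓
Row 2: (2,1)S 1/3 ✗ · (2,2)S 2/4 ✓ · (2,3)S 2/3 ✓ · (2,4)S 3/3 ✓
Row 3: (3,0)S 0/1 ✗ · (3,1)N 1/4 ✗ · (3,2)N 2/4 ✓ · (3,3)N 2/4 ✓ · (3,4)S 2/3 ✓
Row 4: (4,1)S 1/2 ✓ · (4,2)S 1/3 ✗ · (4,3)N 2/4 ✓ · (4,4)S 1/3 ✗
Row 5: (5,0)N 0/1 ✗ · (5,3)N 2/3 ✓ · (5,4)N 1/3 ✗
Row 6: (6,0)S 0/1 ✗ · (6,2)N 0/1 ✗ · (6,3)S 1/3 ✗ · (6,4)S 1/2 ✓
Unsatisfied: (0,0), (0,3), (0,4), (2,1), (3,0), (3,1), (4,2), (4,4), (5,0), (5,4), (6,0), (6,2), (6,3) — 13 in total.

13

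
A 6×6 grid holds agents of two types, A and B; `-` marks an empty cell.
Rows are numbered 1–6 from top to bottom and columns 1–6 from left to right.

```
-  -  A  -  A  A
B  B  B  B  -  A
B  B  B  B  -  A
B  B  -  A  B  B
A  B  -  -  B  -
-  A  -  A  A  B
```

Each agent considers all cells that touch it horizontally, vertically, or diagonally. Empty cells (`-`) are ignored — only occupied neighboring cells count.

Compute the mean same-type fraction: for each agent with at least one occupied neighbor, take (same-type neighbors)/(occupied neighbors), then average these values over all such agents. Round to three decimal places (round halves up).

Row 1: (1,3)A 0/3 · (1,5)A 2/3 · (1,6)A 2/2
Row 2: (2,1)B 3/3 · (2,2)B 5/6 · (2,3)B 5/6 · (2,4)B 3/5 · (2,6)A 3/3
Row 3: (3,1)B 5/5 · (3,2)B 7/7 · (3,3)B 6/7 · (3,4)B 4/5 · (3,6)A 1/3
Row 4: (4,1)B 4/5 · (4,2)B 5/6 · (4,4)A 0/4 · (4,5)B 3/5 · (4,6)B 2/3
Row 5: (5,1)A 1/4 · (5,2)B 2/4 · (5,5)B 3/6
Row 6: (6,2)A 1/2 · (6,4)A 1/2 · (6,5)A 1/3 · (6,6)B 1/2
Sum over 25 agents: 0/3 + 2/3 + 2/2 + 3/3 + 5/6 + 5/6 + 3/5 + 3/3 + 5/5 + 7/7 + 6/7 + 4/5 + 1/3 + 4/5 + 5/6 + 0/4 + 3/5 + 2/3 + 1/4 + 2/4 + 3/6 + 1/2 + 1/2 + 1/3 + 1/2 = 2227/140; mean = 2227/140 ÷ 25 = 2227/3500 = 0.636285… → 0.636.

0.636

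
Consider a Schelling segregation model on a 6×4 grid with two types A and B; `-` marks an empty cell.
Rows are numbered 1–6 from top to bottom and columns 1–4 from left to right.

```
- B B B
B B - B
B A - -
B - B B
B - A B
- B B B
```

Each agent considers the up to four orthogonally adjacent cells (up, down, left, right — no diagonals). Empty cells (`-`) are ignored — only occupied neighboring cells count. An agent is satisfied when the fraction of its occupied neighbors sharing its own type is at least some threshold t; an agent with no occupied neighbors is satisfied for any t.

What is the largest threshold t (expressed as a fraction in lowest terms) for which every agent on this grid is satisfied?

0/1

Row 1: (1,2)B 2/2 · (1,3)B 2/2 · (1,4)B 2/2
Row 2: (2,1)B 2/2 · (2,2)B 2/3 · (2,4)B 1/1
Row 3: (3,1)B 2/3 · (3,2)A 0/2
Row 4: (4,1)B 2/2 · (4,3)B 1/2 · (4,4)B 2/2
Row 5: (5,1)B 1/1 · (5,3)A 0/3 · (5,4)B 2/3
Row 6: (6,2)B 1/1 · (6,3)B 2/3 · (6,4)B 2/2
The smallest same-type fraction is 0/2 at (3,2), which reduces to 0/1. Any threshold above that leaves this agent unsatisfied.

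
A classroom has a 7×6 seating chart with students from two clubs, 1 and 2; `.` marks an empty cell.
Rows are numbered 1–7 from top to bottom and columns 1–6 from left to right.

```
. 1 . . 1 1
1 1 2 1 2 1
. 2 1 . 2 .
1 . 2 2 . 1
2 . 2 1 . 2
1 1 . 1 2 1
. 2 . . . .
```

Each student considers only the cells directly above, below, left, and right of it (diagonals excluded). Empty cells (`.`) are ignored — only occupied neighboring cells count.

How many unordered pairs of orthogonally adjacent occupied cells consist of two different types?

18

Scan each occupied cell's neighbors to the right and below so each pair is counted once.
Row 1: 1(1,2)–1(2,2)= 1(1,5)–1(1,6)= 1(1,5)–2(2,5)≠ 1(1,6)–1(2,6)=  → 1/4 unlike.
Row 2: 1(2,1)–1(2,2)= 1(2,2)–2(2,3)≠ 1(2,2)–2(3,2)≠ 2(2,3)–1(2,4)≠ 2(2,3)–1(3,3)≠ 1(2,4)–2(2,5)≠ 2(2,5)–1(2,6)≠ 2(2,5)–2(3,5)=  → 6/8 unlike.
Row 3: 2(3,2)–1(3,3)≠ 1(3,3)–2(4,3)≠  → 2/2 unlike.
Row 4: 1(4,1)–2(5,1)≠ 2(4,3)–2(4,4)= 2(4,3)–2(5,3)= 2(4,4)–1(5,4)≠ 1(4,6)–2(5,6)≠  → 3/5 unlike.
Row 5: 2(5,1)–1(6,1)≠ 2(5,3)–1(5,4)≠ 1(5,4)–1(6,4)= 2(5,6)–1(6,6)≠  → 3/4 unlike.
Row 6: 1(6,1)–1(6,2)= 1(6,2)–2(7,2)≠ 1(6,4)–2(6,5)≠ 2(6,5)–1(6,6)≠  → 3/4 unlike.
Total adjacent occupied pairs: 27; unlike-type pairs: 18.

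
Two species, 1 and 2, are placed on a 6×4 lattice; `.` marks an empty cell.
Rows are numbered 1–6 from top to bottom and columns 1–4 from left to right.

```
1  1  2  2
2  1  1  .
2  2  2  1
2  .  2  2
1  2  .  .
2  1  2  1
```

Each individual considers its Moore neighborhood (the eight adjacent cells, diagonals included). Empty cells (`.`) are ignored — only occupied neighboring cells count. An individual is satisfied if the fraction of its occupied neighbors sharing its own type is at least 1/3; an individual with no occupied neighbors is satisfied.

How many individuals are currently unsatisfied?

Row 1: (1,1)1 2/3 ✓ · (1,2)1 3/5 ✓ · (1,3)2 1/4 ✗ · (1,4)2 1/2 ✓
Row 2: (2,1)2 2/5 ✓ · (2,2)1 3/8 ✓ · (2,3)1 3/7 ✓
Row 3: (3,1)2 3/4 ✓ · (3,2)2 5/7 ✓ · (3,3)2 3/6 ✓ · (3,4)1 1/4 ✗
Row 4: (4,1)2 3/4 ✓ · (4,3)2 4/5 ✓ · (4,4)2 2/3 ✓
Row 5: (5,1)1 1/4 ✗ · (5,2)2 4/6 ✓
Row 6: (6,1)2 1/3 ✓ · (6,2)1 1/4 ✗ · (6,3)2 1/3 ✓ · (6,4)1 0/1 ✗
Unsatisfied: (1,3), (3,4), (5,1), (6,2), (6,4) — 5 in total.

5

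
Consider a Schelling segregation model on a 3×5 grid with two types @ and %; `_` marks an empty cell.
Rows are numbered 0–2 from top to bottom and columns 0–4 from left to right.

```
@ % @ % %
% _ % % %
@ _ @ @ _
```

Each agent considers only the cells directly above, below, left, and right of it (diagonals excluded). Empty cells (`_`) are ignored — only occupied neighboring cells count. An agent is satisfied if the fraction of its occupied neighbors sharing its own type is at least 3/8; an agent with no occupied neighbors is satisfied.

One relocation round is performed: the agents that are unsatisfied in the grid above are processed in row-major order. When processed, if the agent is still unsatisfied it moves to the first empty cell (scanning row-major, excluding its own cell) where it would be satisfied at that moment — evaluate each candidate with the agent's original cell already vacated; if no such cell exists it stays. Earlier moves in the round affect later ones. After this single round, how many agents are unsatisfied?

Initially unsatisfied (in order): (0,0), (0,1), (0,2), (1,0), (1,2), (2,0).
  (0,0) → (2,1).
  (0,1) → (0,0).
  (0,2) → (2,4).
  (1,0): now satisfied by earlier moves; stays.
  (1,2): now satisfied by earlier moves; stays.
  (2,0): now satisfied by earlier moves; stays.
Resulting grid:
% _ _ % %
% _ % % %
@ @ @ @ @
All satisfied now.

0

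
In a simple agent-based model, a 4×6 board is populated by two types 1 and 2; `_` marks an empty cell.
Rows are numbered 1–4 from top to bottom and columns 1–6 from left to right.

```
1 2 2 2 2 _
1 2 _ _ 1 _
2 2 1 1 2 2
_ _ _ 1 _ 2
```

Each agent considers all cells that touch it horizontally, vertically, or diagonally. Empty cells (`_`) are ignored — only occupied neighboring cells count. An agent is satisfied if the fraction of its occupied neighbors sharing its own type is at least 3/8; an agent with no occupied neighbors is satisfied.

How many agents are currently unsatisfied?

3

(1,1)1 1/3 ✗
(1,2)2 2/4 ✓
(1,3)2 3/3 ✓
(1,4)2 2/3 ✓
(1,5)2 1/2 ✓
(2,1)1 1/5 ✗
(2,2)2 4/7 ✓
(2,5)1 1/5 ✗
(3,1)2 2/3 ✓
(3,2)2 2/4 ✓
(3,3)1 2/4 ✓
(3,4)1 3/4 ✓
(3,5)2 2/5 ✓
(3,6)2 2/3 ✓
(4,4)1 2/3 ✓
(4,6)2 2/2 ✓
Unsatisfied: (1,1), (2,1), (2,5) — 3 in total.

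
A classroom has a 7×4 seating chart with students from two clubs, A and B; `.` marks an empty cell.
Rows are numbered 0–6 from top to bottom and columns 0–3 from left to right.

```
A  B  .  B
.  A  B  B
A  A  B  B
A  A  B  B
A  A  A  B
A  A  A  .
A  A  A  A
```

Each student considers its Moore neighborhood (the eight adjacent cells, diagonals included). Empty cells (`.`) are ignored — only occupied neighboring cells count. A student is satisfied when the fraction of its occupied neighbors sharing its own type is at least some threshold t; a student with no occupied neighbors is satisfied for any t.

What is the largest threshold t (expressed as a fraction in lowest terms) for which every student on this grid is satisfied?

Row 0: (0,0)A 1/2 · (0,1)B 1/3 · (0,3)B 2/2
Row 1: (1,1)A 3/6 · (1,2)B 5/7 · (1,3)B 4/4
Row 2: (2,0)A 4/4 · (2,1)A 4/7 · (2,2)B 5/8 · (2,3)B 5/5
Row 3: (3,0)A 5/5 · (3,1)A 6/8 · (3,2)B 4/8 · (3,3)B 4/5
Row 4: (4,0)A 5/5 · (4,1)A 7/8 · (4,2)A 4/7 · (4,3)B 2/4
Row 5: (5,0)A 5/5 · (5,1)A 8/8 · (5,2)A 6/7
Row 6: (6,0)A 3/3 · (6,1)A 5/5 · (6,2)A 4/4 · (6,3)A 2/2
The smallest same-type fraction is 1/3 at (0,1), which reduces to 1/3. Any threshold above that leaves this student unsatisfied.

1/3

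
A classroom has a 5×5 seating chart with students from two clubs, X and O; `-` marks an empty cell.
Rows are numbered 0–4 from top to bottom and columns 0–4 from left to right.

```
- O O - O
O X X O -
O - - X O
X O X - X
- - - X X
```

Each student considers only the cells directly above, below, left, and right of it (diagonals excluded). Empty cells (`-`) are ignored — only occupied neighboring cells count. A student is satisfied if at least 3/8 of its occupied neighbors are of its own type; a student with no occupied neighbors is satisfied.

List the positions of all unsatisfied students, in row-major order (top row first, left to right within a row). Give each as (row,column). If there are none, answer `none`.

(1,1), (1,2), (1,3), (2,3), (2,4), (3,0), (3,1), (3,2)

(0,1)O 1/2 ✓
(0,2)O 1/2 ✓
(0,4)O 0/0 ✓
(1,0)O 1/2 ✓
(1,1)X 1/3 ✗
(1,2)X 1/3 ✗
(1,3)O 0/2 ✗
(2,0)O 1/2 ✓
(2,3)X 0/2 ✗
(2,4)O 0/2 ✗
(3,0)X 0/2 ✗
(3,1)O 0/2 ✗
(3,2)X 0/1 ✗
(3,4)X 1/2 ✓
(4,3)X 1/1 ✓
(4,4)X 2/2 ✓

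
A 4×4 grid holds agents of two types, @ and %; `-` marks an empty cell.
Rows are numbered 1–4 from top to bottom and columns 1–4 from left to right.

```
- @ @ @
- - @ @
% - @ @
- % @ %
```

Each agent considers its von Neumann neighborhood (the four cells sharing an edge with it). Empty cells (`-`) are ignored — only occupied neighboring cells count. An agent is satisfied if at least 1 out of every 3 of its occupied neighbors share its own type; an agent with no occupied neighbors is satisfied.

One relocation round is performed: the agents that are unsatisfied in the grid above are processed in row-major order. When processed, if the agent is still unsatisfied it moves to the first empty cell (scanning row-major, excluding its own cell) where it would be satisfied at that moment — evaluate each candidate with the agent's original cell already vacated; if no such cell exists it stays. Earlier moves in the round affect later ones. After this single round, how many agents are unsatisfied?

0

Initially unsatisfied (in order): (4,2), (4,4).
  (4,2) → (2,1).
  (4,4) → (1,1).
Resulting grid:
% @ @ @
% - @ @
% - @ @
- - @ -
All satisfied now.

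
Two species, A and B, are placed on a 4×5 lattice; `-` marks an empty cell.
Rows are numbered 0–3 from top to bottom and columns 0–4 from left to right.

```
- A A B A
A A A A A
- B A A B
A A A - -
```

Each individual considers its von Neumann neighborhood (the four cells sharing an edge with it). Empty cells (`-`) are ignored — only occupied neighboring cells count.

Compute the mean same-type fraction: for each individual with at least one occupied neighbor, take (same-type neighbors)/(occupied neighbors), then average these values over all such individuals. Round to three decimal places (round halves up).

Row 0: (0,1)A 2/2 · (0,2)A 2/3 · (0,3)B 0/3 · (0,4)A 1/2
Row 1: (1,0)A 1/1 · (1,1)A 3/4 · (1,2)A 4/4 · (1,3)A 3/4 · (1,4)A 2/3
Row 2: (2,1)B 0/3 · (2,2)A 3/4 · (2,3)A 2/3 · (2,4)B 0/2
Row 3: (3,0)A 1/1 · (3,1)A 2/3 · (3,2)A 2/2
Sum over 16 individuals: 2/2 + 2/3 + 0/3 + 1/2 + 1/1 + 3/4 + 4/4 + 3/4 + 2/3 + 0/3 + 3/4 + 2/3 + 0/2 + 1/1 + 2/3 + 2/2 = 125/12; mean = 125/12 ÷ 16 = 125/192 = 0.651041… → 0.651.

0.651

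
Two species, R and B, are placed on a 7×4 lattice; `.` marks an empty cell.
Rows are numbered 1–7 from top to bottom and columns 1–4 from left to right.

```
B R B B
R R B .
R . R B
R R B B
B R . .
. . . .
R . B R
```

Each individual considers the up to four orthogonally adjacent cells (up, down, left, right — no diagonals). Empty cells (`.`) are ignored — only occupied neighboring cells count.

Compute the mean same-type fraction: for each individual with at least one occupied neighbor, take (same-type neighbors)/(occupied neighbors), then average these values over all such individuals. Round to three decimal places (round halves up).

0.463

(1,1)B 0/2
(1,2)R 1/3
(1,3)B 2/3
(1,4)B 1/1
(2,1)R 2/3
(2,2)R 2/3
(2,3)B 1/3
(3,1)R 2/2
(3,3)R 0/3
(3,4)B 1/2
(4,1)R 2/3
(4,2)R 2/3
(4,3)B 1/3
(4,4)B 2/2
(5,1)B 0/2
(5,2)R 1/2
(7,1)R — no occupied neighbors
(7,3)B 0/1
(7,4)R 0/1
Sum over 18 individuals: 0/2 + 1/3 + 2/3 + 1/1 + 2/3 + 2/3 + 1/3 + 2/2 + 0/3 + 1/2 + 2/3 + 2/3 + 1/3 + 2/2 + 0/2 + 1/2 + 0/1 + 0/1 = 25/3; mean = 25/3 ÷ 18 = 25/54 = 0.462962… → 0.463.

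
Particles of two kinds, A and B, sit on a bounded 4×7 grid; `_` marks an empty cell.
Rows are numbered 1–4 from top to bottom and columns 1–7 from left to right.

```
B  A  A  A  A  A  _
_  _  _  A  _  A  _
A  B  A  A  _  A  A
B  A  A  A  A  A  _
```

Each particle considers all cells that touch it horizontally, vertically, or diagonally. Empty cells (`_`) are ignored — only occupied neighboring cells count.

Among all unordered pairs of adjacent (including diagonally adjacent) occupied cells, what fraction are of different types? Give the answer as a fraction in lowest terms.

7/37

Scan each occupied cell's neighbors to the right and below (and the two forward diagonals) so each pair is counted once.
Row 1: B(1,1)–A(1,2)≠ A(1,2)–A(1,3)= A(1,3)–A(1,4)= A(1,3)–A(2,4)= A(1,4)–A(1,5)= A(1,4)–A(2,4)= A(1,5)–A(1,6)= A(1,5)–A(2,6)= A(1,5)–A(2,4)= A(1,6)–A(2,6)=  → 1/10 unlike.
Row 2: A(2,4)–A(3,4)= A(2,4)–A(3,3)= A(2,6)–A(3,6)= A(2,6)–A(3,7)=  → 0/4 unlike.
Row 3: A(3,1)–B(3,2)≠ A(3,1)–B(4,1)≠ A(3,1)–A(4,2)= B(3,2)–A(3,3)≠ B(3,2)–A(4,2)≠ B(3,2)–A(4,3)≠ B(3,2)–B(4,1)= A(3,3)–A(3,4)= A(3,3)–A(4,3)= A(3,3)–A(4,4)= A(3,3)–A(4,2)= A(3,4)–A(4,4)= A(3,4)–A(4,5)= A(3,4)–A(4,3)= A(3,6)–A(3,7)= A(3,6)–A(4,6)= A(3,6)–A(4,5)= A(3,7)–A(4,6)=  → 5/18 unlike.
Row 4: B(4,1)–A(4,2)≠ A(4,2)–A(4,3)= A(4,3)–A(4,4)= A(4,4)–A(4,5)= A(4,5)–A(4,6)=  → 1/5 unlike.
Total adjacent occupied pairs: 37; unlike-type pairs: 7.
7/37 is already in lowest terms.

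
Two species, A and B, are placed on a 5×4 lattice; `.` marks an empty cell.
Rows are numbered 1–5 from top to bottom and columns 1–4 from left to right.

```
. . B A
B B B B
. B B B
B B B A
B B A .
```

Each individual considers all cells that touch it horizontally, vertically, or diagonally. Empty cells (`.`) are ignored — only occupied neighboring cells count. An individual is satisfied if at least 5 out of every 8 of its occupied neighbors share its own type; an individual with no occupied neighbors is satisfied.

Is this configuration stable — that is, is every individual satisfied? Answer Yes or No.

No

(1,3)B 3/4 ✓
(1,4)A 0/3 ✗
(2,1)B 2/2 ✓
(2,2)B 5/5 ✓
(2,3)B 6/7 ✓
(2,4)B 4/5 ✓
(3,2)B 7/7 ✓
(3,3)B 7/8 ✓
(3,4)B 4/5 ✓
(4,1)B 4/4 ✓
(4,2)B 6/7 ✓
(4,3)B 5/7 ✓
(4,4)A 1/4 ✗
(5,1)B 3/3 ✓
(5,2)B 4/5 ✓
(5,3)A 1/4 ✗
For instance (1,4) has only 0/3 same-type neighbors, below 5/8.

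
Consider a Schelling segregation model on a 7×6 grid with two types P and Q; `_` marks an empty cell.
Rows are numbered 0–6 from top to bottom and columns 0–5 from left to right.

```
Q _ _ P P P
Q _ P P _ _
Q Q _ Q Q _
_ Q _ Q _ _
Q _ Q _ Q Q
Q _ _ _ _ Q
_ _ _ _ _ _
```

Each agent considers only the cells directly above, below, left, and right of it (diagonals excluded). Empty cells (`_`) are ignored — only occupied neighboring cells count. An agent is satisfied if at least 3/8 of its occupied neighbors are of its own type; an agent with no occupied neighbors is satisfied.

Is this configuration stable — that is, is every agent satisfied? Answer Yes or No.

Yes

(0,0)Q 1/1 ok
(0,3)P 2/2 ok
(0,4)P 2/2 ok
(0,5)P 1/1 ok
(1,0)Q 2/2 ok
(1,2)P 1/1 ok
(1,3)P 2/3 ok
(2,0)Q 2/2 ok
(2,1)Q 2/2 ok
(2,3)Q 2/3 ok
(2,4)Q 1/1 ok
(3,1)Q 1/1 ok
(3,3)Q 1/1 ok
(4,0)Q 1/1 ok
(4,2)Q 0/0 ok
(4,4)Q 1/1 ok
(4,5)Q 2/2 ok
(5,0)Q 1/1 ok
(5,5)Q 1/1 ok
All meet the threshold, so the configuration is stable.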